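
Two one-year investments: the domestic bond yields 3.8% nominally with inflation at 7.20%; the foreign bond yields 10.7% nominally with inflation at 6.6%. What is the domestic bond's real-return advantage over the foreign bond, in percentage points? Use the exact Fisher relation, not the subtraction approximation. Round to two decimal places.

The domestic bond real return: 1.038/1.0720 − 1 = -3.172%.
The foreign bond real return: 1.107/1.066 − 1 = 3.846%.
Difference: -3.172 − 3.846 = -7.018 pp.

-7.02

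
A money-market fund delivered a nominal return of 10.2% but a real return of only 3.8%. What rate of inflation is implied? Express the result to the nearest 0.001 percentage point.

From (1+r_nom) = (1+r_real)(1+π), we get 1+π = (1 + 10.2%)/(1 + 3.8%) = 1.102/1.038 ≈ 1.06166.
So π ≈ 6.1657%.

6.166%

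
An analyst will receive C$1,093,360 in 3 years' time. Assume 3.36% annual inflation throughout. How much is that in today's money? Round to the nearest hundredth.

Price-level factor over 3 years: (1 + 3.36%)^3 ≈ 1.1042248131.
Purchasing power today: C$1,093,360 divided by that factor.

C$990,160.69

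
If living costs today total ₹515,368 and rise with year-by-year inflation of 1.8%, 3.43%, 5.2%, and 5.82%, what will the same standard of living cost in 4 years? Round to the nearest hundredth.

₹604,081.10

Cumulative price-level factor: 1.018 × 1.0343 × 1.052 × 1.0582 ≈ 1.1721354467.
The nominal amount required is ₹515,368 scaled up by that factor.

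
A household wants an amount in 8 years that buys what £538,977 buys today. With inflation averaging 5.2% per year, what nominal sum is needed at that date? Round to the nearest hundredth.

£808,530.02

Cumulative price-level factor: (1+5.2%)^8 ≈ 1.5001197144.
The nominal amount required is £538,977 scaled up by that factor.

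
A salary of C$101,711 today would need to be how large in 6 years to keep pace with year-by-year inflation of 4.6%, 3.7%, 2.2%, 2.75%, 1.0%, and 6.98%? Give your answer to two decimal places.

Cumulative price-level factor: 1.046 × 1.037 × 1.022 × 1.0275 × 1.010 × 1.0698 ≈ 1.2307423206.
The nominal amount required is C$101,711 scaled up by that factor.

C$125,180.03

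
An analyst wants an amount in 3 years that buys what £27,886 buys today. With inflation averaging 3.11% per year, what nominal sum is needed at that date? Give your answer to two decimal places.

Cumulative price-level factor: (1+3.11%)^3 ≈ 1.0962317102.
The nominal amount required is £27,886 scaled up by that factor.

£30,569.52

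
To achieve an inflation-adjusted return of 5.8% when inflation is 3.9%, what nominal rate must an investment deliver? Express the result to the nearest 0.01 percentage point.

9.93%

By the Fisher equation, 1 + r_nom = (1 + 5.8%)(1 + 3.9%) = 1.058 × 1.039 = 1.099262.
So r_nom = 9.9262%.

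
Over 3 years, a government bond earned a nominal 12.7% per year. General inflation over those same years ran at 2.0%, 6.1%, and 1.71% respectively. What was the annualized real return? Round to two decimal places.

9.15%

Cumulative inflation factor: 1.020 × 1.061 × 1.0171 ≈ 1.10073.
Nominal growth factor: 1.43144. Real growth factor = 1.43144 / 1.10073 ≈ 1.30045.
Annualized: 1.30045^(1/3) − 1 ≈ 0.09152.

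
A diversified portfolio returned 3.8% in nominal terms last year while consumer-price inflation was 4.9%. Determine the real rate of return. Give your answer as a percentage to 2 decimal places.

-1.05%

Real return via the Fisher equation: (1 + 3.8%)/(1 + 4.9%) − 1 = 1.038/1.049 − 1 ≈ -0.01049.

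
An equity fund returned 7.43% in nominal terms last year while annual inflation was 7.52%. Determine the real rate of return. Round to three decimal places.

-0.084%

Real return via the Fisher equation: (1 + 7.43%)/(1 + 7.52%) − 1 = 1.0743/1.0752 − 1 ≈ -0.00084.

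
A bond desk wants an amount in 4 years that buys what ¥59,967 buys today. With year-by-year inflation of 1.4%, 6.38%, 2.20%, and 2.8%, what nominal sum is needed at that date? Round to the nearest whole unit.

¥67,960

Cumulative price-level factor: 1.014 × 1.0638 × 1.0220 × 1.028 ≈ 1.1332923350.
Multiplying ¥59,967 by the price-level factor gives the future nominal sum.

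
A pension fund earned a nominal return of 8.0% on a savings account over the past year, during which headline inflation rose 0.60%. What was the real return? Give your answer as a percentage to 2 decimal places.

Real return via the Fisher equation: (1 + 8.0%)/(1 + 0.60%) − 1 = 1.080/1.0060 − 1 ≈ 0.07356.

7.36%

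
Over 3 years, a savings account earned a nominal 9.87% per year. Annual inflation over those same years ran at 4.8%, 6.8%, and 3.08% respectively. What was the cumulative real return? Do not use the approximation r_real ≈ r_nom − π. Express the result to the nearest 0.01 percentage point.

14.96%

Cumulative inflation factor: 1.048 × 1.068 × 1.0308 ≈ 1.15374.
Nominal growth factor: 1.32629. Real growth factor = 1.32629 / 1.15374 ≈ 1.14956.
Total real return ≈ 14.9557%.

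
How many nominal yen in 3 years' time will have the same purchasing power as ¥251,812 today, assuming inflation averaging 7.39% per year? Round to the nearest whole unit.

¥311,866

Cumulative price-level factor: (1+7.39%)^3 ≈ 1.2384872134.
Multiplying ¥251,812 by the price-level factor gives the future nominal sum.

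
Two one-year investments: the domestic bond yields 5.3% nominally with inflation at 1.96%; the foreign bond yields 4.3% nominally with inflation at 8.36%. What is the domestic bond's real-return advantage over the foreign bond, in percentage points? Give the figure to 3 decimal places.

The domestic bond real return: 1.053/1.0196 − 1 = 3.2758%.
The foreign bond real return: 1.043/1.0836 − 1 = -3.7468%.
Difference: 3.2758 − (-3.7468) = 7.0226 pp.

7.023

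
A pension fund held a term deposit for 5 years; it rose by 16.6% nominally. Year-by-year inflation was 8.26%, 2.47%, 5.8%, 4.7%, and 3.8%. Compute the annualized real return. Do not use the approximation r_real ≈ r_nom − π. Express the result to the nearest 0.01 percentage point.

-1.78%

Cumulative inflation factor: 1.0826 × 1.0247 × 1.058 × 1.047 × 1.038 ≈ 1.27554.
Nominal growth factor: 1.16600. Real growth factor = 1.16600 / 1.27554 ≈ 0.91412.
Annualized: 0.91412^(1/5) − 1 ≈ -0.01780.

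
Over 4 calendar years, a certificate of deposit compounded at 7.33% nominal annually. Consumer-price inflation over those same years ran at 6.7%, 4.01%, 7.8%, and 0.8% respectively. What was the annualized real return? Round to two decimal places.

2.42%

Cumulative inflation factor: 1.067 × 1.0401 × 1.078 × 1.008 ≈ 1.20592.
Nominal growth factor: 1.32704. Real growth factor = 1.32704 / 1.20592 ≈ 1.10044.
Annualized: 1.10044^(1/4) − 1 ≈ 0.02422.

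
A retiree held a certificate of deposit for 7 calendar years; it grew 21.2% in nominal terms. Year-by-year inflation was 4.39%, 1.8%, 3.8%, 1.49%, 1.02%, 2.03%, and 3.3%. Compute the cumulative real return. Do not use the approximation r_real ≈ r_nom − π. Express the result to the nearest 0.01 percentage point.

1.68%

Cumulative inflation factor: 1.0439 × 1.018 × 1.038 × 1.0149 × 1.0102 × 1.0203 × 1.033 ≈ 1.19196.
Nominal growth factor: 1.21200. Real growth factor = 1.21200 / 1.19196 ≈ 1.01681.
Total real return ≈ 1.6810%.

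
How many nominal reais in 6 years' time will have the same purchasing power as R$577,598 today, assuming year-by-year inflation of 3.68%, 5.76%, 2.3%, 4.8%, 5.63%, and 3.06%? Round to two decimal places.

Cumulative price-level factor: 1.0368 × 1.0576 × 1.023 × 1.048 × 1.0563 × 1.0306 ≈ 1.2797665806.
Multiplying R$577,598 by the price-level factor gives the future nominal sum.

R$739,190.62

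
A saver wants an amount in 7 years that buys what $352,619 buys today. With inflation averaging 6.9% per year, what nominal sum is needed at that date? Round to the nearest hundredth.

Cumulative price-level factor: (1+6.9%)^7 ≈ 1.5953057718.
The nominal amount required is $352,619 scaled up by that factor.

$562,535.13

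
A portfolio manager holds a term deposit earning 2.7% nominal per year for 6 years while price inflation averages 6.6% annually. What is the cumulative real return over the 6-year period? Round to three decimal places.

-20.039%

The annual real rate is (1+2.7%)/(1+6.6%) − 1 = -3.6585%.
Compounded over 6 years: (1 + -0.036585)^6 − 1 ≈ -0.20039.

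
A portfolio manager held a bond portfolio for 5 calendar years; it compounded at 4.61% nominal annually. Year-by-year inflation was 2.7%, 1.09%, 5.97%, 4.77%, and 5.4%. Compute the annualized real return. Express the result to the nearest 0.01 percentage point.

0.62%

Cumulative inflation factor: 1.027 × 1.0109 × 1.0597 × 1.0477 × 1.054 ≈ 1.21490.
Nominal growth factor: 1.25275. Real growth factor = 1.25275 / 1.21490 ≈ 1.03116.
Annualized: 1.03116^(1/5) − 1 ≈ 0.00616.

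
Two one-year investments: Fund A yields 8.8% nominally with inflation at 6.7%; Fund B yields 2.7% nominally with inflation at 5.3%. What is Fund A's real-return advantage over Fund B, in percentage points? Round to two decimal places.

Fund A real return: 1.088/1.067 − 1 = 1.968%.
Fund B real return: 1.027/1.053 − 1 = -2.469%.
Difference: 1.968 − (-2.469) = 4.437 pp.

4.44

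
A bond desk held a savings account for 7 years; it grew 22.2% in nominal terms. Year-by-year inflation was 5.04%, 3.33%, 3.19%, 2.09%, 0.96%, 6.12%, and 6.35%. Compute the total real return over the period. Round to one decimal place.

Cumulative inflation factor: 1.0504 × 1.0333 × 1.0319 × 1.0209 × 1.0096 × 1.0612 × 1.0635 ≈ 1.30282.
Nominal growth factor: 1.22200. Real growth factor = 1.22200 / 1.30282 ≈ 0.93796.
Total real return ≈ -6.2038%.

-6.2%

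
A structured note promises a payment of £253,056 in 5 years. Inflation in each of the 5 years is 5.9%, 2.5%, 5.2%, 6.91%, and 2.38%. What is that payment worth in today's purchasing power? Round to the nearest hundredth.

£202,463.91

Price-level factor over 5 years: 1.059 × 1.025 × 1.052 × 1.0691 × 1.0238 ≈ 1.2498820184.
Purchasing power today: £253,056 divided by that factor.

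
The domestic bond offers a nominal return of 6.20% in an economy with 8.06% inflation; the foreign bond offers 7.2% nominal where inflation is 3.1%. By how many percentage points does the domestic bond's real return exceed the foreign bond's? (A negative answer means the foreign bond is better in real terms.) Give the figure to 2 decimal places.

-5.70

The domestic bond real return: 1.0620/1.0806 − 1 = -1.721%.
The foreign bond real return: 1.072/1.031 − 1 = 3.977%.
Difference: -1.721 − 3.977 = -5.698 pp.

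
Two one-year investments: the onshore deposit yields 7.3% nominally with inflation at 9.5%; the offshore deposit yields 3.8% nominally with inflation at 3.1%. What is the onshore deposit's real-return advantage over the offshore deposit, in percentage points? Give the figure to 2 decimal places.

The onshore deposit real return: 1.073/1.095 − 1 = -2.009%.
The offshore deposit real return: 1.038/1.031 − 1 = 0.679%.
Difference: -2.009 − 0.679 = -2.688 pp.

-2.69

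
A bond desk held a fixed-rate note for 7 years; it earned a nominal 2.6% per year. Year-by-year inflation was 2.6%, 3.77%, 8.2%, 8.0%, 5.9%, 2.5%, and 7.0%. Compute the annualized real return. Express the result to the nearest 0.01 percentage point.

-2.66%

Cumulative inflation factor: 1.026 × 1.0377 × 1.082 × 1.080 × 1.059 × 1.025 × 1.070 ≈ 1.44502.
Nominal growth factor: 1.19683. Real growth factor = 1.19683 / 1.44502 ≈ 0.82824.
Annualized: 0.82824^(1/7) − 1 ≈ -0.02656.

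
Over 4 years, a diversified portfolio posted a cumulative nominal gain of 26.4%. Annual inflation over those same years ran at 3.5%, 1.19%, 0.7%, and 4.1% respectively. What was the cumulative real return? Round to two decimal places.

15.13%

Cumulative inflation factor: 1.035 × 1.0119 × 1.007 × 1.041 ≈ 1.09789.
Nominal growth factor: 1.26400. Real growth factor = 1.26400 / 1.09789 ≈ 1.15130.
Total real return ≈ 15.1301%.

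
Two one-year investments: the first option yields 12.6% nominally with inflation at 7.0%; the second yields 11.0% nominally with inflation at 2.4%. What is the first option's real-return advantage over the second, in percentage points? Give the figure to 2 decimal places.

-3.16

The first option real return: 1.126/1.070 − 1 = 5.234%.
The second real return: 1.110/1.024 − 1 = 8.398%.
Difference: 5.234 − 8.398 = -3.164 pp.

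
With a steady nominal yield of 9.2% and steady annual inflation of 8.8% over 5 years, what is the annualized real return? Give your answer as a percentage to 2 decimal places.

With constant rates the annual real return is the same each year: (1+9.2%)/(1+8.8%) − 1 = 0.00368.

0.37%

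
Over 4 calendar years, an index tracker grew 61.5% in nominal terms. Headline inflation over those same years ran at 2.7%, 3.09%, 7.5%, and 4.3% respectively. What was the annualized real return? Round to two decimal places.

8.00%

Cumulative inflation factor: 1.027 × 1.0309 × 1.075 × 1.043 ≈ 1.18708.
Nominal growth factor: 1.61500. Real growth factor = 1.61500 / 1.18708 ≈ 1.36048.
Annualized: 1.36048^(1/4) − 1 ≈ 0.08000.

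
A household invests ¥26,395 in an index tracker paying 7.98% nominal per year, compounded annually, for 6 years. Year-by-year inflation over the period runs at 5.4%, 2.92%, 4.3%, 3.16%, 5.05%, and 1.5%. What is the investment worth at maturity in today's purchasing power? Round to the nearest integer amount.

Nominal value at maturity: ¥26,395 × (1 + 7.98%)^6 ≈ ¥41,839.
Price-level factor over 6 years: 1.054 × 1.0292 × 1.043 × 1.0316 × 1.0505 × 1.015 ≈ 1.2445092511.
Dividing the nominal maturity value by the price-level factor gives the value in today's money.

¥33,619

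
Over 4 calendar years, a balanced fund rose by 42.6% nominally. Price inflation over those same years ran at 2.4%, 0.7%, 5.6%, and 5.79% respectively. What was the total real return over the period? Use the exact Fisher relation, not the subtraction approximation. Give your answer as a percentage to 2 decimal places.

Cumulative inflation factor: 1.024 × 1.007 × 1.056 × 1.0579 ≈ 1.15196.
Nominal growth factor: 1.42600. Real growth factor = 1.42600 / 1.15196 ≈ 1.23789.
Total real return ≈ 23.7889%.

23.79%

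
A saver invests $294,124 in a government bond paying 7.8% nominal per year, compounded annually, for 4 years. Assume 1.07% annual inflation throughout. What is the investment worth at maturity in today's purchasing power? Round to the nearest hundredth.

$380,641.77

Nominal value at maturity: $294,124 × (1 + 7.8%)^4 ≈ $397,196.59.
Price-level factor over 4 years: (1 + 1.07%)^4 ≈ 1.0434918533.
Dividing the nominal maturity value by the price-level factor gives the value in today's money.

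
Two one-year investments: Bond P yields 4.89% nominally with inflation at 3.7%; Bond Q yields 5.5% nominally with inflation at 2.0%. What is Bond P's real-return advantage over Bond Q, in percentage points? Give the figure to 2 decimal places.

-2.28

Bond P real return: 1.0489/1.037 − 1 = 1.148%.
Bond Q real return: 1.055/1.020 − 1 = 3.431%.
Difference: 1.148 − 3.431 = -2.283 pp.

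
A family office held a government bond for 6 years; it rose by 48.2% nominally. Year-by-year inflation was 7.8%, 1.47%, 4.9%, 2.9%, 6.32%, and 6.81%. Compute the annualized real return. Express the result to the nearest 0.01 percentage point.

Cumulative inflation factor: 1.078 × 1.0147 × 1.049 × 1.029 × 1.0632 × 1.0681 ≈ 1.34083.
Nominal growth factor: 1.48200. Real growth factor = 1.48200 / 1.34083 ≈ 1.10528.
Annualized: 1.10528^(1/6) − 1 ≈ 0.01682.

1.68%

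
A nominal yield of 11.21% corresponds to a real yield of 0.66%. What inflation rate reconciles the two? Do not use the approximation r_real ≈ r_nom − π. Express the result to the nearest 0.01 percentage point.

From (1+r_nom) = (1+r_real)(1+π), we get 1+π = (1 + 11.21%)/(1 + 0.66%) = 1.1121/1.0066 ≈ 1.10481.
So π ≈ 10.4808%.

10.48%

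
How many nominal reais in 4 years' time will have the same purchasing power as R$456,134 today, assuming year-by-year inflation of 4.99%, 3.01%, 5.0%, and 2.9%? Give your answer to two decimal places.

R$532,996.60

Cumulative price-level factor: 1.0499 × 1.0301 × 1.050 × 1.029 ≈ 1.1685088251.
Multiplying R$456,134 by the price-level factor gives the future nominal sum.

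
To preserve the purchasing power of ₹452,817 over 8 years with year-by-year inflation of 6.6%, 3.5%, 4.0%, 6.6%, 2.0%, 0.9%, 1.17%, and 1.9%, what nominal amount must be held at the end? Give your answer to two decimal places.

₹587,662.66

Cumulative price-level factor: 1.066 × 1.035 × 1.040 × 1.066 × 1.020 × 1.009 × 1.0117 × 1.019 ≈ 1.2977928301.
The nominal amount required is ₹452,817 scaled up by that factor.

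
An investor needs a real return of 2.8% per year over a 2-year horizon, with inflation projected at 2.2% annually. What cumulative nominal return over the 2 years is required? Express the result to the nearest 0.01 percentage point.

10.38%

Required annual nominal rate: (1+2.8%)(1+2.2%) − 1 = 5.0616%.
Cumulative over 2 years: (1 + 0.050616)^2 − 1 ≈ 0.10379.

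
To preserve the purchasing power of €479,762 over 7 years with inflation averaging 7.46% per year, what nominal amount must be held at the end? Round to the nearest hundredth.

€793,877.88

Cumulative price-level factor: (1+7.46%)^7 ≈ 1.6547327165.
Multiplying €479,762 by the price-level factor gives the future nominal sum.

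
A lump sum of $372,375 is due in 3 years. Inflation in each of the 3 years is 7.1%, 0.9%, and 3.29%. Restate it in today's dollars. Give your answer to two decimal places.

$333,611.95

Price-level factor over 3 years: 1.071 × 1.009 × 1.0329 = 1.1161920231.
Purchasing power today: $372,375 divided by that factor.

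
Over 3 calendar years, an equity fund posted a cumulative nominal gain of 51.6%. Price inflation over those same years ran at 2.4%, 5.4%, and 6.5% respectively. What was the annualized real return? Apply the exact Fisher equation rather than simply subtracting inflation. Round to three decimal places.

Cumulative inflation factor: 1.024 × 1.054 × 1.065 ≈ 1.14945.
Nominal growth factor: 1.51600. Real growth factor = 1.51600 / 1.14945 ≈ 1.31889.
Annualized: 1.31889^(1/3) − 1 ≈ 0.09665.

9.665%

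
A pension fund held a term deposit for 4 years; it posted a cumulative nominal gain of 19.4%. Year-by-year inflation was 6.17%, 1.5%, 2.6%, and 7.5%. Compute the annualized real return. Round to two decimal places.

0.11%

Cumulative inflation factor: 1.0617 × 1.015 × 1.026 × 1.075 ≈ 1.18857.
Nominal growth factor: 1.19400. Real growth factor = 1.19400 / 1.18857 ≈ 1.00457.
Annualized: 1.00457^(1/4) − 1 ≈ 0.00114.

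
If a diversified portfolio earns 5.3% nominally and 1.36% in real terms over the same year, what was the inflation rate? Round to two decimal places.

From (1+r_nom) = (1+r_real)(1+π), we get 1+π = (1 + 5.3%)/(1 + 1.36%) = 1.053/1.0136 ≈ 1.03887.
So π ≈ 3.8871%.

3.89%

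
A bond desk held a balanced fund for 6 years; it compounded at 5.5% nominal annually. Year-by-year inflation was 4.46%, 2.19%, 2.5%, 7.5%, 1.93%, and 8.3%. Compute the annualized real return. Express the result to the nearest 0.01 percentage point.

Cumulative inflation factor: 1.0446 × 1.0219 × 1.025 × 1.075 × 1.0193 × 1.083 ≈ 1.29844.
Nominal growth factor: 1.37884. Real growth factor = 1.37884 / 1.29844 ≈ 1.06192.
Annualized: 1.06192^(1/6) − 1 ≈ 0.01006.

1.01%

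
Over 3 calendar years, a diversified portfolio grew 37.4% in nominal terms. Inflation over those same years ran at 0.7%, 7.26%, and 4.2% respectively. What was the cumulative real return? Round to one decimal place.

Cumulative inflation factor: 1.007 × 1.0726 × 1.042 ≈ 1.12547.
Nominal growth factor: 1.37400. Real growth factor = 1.37400 / 1.12547 ≈ 1.22082.
Total real return ≈ 22.0820%.

22.1%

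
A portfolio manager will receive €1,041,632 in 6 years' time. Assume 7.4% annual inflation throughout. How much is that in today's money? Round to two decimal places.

Price-level factor over 6 years: (1 + 7.4%)^6 ≈ 1.5347077569.
Purchasing power today: €1,041,632 divided by that factor.

€678,716.84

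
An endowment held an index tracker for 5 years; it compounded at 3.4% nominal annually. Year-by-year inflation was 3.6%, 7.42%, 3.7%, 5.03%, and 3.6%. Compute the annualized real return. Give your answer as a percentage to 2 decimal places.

-1.20%

Cumulative inflation factor: 1.036 × 1.0742 × 1.037 × 1.0503 × 1.036 ≈ 1.25573.
Nominal growth factor: 1.18196. Real growth factor = 1.18196 / 1.25573 ≈ 0.94125.
Annualized: 0.94125^(1/5) − 1 ≈ -0.01204.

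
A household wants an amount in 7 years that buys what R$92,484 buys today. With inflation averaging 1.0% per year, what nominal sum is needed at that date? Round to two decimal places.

R$99,155.37

Cumulative price-level factor: (1+1.0%)^7 ≈ 1.0721353521.
The nominal amount required is R$92,484 scaled up by that factor.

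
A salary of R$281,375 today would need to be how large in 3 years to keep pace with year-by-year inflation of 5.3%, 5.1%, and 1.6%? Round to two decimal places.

R$316,380.93

Cumulative price-level factor: 1.053 × 1.051 × 1.016 = 1.124410248.
The nominal amount required is R$281,375 scaled up by that factor.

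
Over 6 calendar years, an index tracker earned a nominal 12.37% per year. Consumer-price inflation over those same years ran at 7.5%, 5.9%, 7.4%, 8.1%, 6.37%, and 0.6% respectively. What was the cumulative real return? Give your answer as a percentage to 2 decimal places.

Cumulative inflation factor: 1.075 × 1.059 × 1.074 × 1.081 × 1.0637 × 1.006 ≈ 1.41433.
Nominal growth factor: 2.01327. Real growth factor = 2.01327 / 1.41433 ≈ 1.42348.
Total real return ≈ 42.3478%.

42.35%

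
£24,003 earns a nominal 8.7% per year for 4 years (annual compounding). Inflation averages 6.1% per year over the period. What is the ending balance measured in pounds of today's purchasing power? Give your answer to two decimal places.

£26,443.70

Nominal value at maturity: £24,003 × (1 + 8.7%)^4 ≈ £33,510.72.
Price-level factor over 4 years: (1 + 6.1%)^4 ≈ 1.2672477698.
The maturity value deflated by that factor is the answer in today's purchasing power.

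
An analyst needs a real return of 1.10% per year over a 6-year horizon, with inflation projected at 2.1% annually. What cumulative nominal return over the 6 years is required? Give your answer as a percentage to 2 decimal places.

Required annual nominal rate: (1+1.10%)(1+2.1%) − 1 = 3.2231%.
Cumulative over 6 years: (1 + 0.032231)^6 − 1 ≈ 0.20965.

20.97%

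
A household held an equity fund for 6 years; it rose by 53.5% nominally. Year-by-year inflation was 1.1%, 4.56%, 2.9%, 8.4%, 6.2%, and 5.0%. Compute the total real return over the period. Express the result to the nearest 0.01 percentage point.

Cumulative inflation factor: 1.011 × 1.0456 × 1.029 × 1.084 × 1.062 × 1.050 ≈ 1.31485.
Nominal growth factor: 1.53500. Real growth factor = 1.53500 / 1.31485 ≈ 1.16744.
Total real return ≈ 16.7436%.

16.74%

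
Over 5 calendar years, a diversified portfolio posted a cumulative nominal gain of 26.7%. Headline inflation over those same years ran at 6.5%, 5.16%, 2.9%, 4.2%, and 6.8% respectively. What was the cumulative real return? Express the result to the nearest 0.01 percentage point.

Cumulative inflation factor: 1.065 × 1.0516 × 1.029 × 1.042 × 1.068 ≈ 1.28249.
Nominal growth factor: 1.26700. Real growth factor = 1.26700 / 1.28249 ≈ 0.98792.
Total real return ≈ -1.2079%.

-1.21%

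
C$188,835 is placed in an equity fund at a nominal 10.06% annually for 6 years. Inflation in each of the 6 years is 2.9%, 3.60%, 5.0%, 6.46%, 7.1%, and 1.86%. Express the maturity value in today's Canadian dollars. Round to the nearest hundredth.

C$258,175.79

Nominal value at maturity: C$188,835 × (1 + 10.06%)^6 ≈ C$335,629.05.
Price-level factor over 6 years: 1.029 × 1.0360 × 1.050 × 1.0646 × 1.071 × 1.0186 ≈ 1.3000020398.
The maturity value deflated by that factor is the answer in today's purchasing power.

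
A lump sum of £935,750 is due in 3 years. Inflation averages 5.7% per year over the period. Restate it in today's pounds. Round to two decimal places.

£792,382.50

Price-level factor over 3 years: (1 + 5.7%)^3 = 1.180932193.
Purchasing power today: £935,750 divided by that factor.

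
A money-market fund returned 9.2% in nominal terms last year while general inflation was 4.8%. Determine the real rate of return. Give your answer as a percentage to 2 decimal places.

Real return via the Fisher equation: (1 + 9.2%)/(1 + 4.8%) − 1 = 1.092/1.048 − 1 ≈ 0.04198.

4.20%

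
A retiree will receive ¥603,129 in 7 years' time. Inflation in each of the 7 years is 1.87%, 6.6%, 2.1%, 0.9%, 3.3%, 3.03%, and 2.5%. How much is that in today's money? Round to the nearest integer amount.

Price-level factor over 7 years: 1.0187 × 1.066 × 1.021 × 1.009 × 1.033 × 1.0303 × 1.025 ≈ 1.2204171611.
Purchasing power today: ¥603,129 divided by that factor.

¥494,199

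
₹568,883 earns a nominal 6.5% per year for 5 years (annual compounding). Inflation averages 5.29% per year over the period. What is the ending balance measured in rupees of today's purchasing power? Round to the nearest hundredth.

Nominal value at maturity: ₹568,883 × (1 + 6.5%)^5 ≈ ₹779,419.01.
Price-level factor over 5 years: (1 + 5.29%)^5 ≈ 1.2940040286.
Dividing the nominal maturity value by the price-level factor gives the value in today's money.

₹602,331.21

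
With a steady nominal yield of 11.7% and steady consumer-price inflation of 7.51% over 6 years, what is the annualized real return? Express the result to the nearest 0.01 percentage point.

3.90%

With constant rates the annual real return is the same each year: (1+11.7%)/(1+7.51%) − 1 = 0.03897.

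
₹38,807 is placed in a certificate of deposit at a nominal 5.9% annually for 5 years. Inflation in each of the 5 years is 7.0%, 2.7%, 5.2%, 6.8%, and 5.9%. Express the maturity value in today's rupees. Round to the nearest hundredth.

Nominal value at maturity: ₹38,807 × (1 + 5.9%)^5 ≈ ₹51,688.02.
Price-level factor over 5 years: 1.070 × 1.027 × 1.052 × 1.068 × 1.059 ≈ 1.3074863811.
Dividing the nominal maturity value by the price-level factor gives the value in today's money.

₹39,532.36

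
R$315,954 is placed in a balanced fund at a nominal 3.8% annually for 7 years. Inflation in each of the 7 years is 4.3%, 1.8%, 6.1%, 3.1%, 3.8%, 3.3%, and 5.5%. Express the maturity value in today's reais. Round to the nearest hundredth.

Nominal value at maturity: R$315,954 × (1 + 3.8%)^7 ≈ R$410,209.14.
Price-level factor over 7 years: 1.043 × 1.018 × 1.061 × 1.031 × 1.038 × 1.033 × 1.055 ≈ 1.3138817198.
The maturity value deflated by that factor is the answer in today's purchasing power.

R$312,211.62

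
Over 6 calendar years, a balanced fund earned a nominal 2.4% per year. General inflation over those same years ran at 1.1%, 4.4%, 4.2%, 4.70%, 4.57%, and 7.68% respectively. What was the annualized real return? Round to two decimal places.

Cumulative inflation factor: 1.011 × 1.044 × 1.042 × 1.0470 × 1.0457 × 1.0768 ≈ 1.29661.
Nominal growth factor: 1.15292. Real growth factor = 1.15292 / 1.29661 ≈ 0.88918.
Annualized: 0.88918^(1/6) − 1 ≈ -0.01938.

-1.94%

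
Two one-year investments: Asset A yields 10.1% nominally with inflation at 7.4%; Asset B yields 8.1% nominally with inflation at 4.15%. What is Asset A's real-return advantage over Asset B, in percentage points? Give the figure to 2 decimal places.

-1.28

Asset A real return: 1.101/1.074 − 1 = 2.514%.
Asset B real return: 1.081/1.0415 − 1 = 3.793%.
Difference: 2.514 − 3.793 = -1.279 pp.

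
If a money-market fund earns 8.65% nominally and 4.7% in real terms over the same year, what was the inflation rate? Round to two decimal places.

3.77%

From (1+r_nom) = (1+r_real)(1+π), we get 1+π = (1 + 8.65%)/(1 + 4.7%) = 1.0865/1.047 ≈ 1.03773.
So π ≈ 3.7727%.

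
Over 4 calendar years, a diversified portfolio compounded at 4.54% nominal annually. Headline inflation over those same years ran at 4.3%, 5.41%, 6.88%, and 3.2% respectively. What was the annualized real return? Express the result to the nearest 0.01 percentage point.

Cumulative inflation factor: 1.043 × 1.0541 × 1.0688 × 1.032 ≈ 1.21267.
Nominal growth factor: 1.19435. Real growth factor = 1.19435 / 1.21267 ≈ 0.98489.
Annualized: 0.98489^(1/4) − 1 ≈ -0.00380.

-0.38%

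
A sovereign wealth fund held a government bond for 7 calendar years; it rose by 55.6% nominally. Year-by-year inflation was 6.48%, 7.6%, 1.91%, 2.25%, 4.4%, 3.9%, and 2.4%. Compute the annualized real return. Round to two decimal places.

Cumulative inflation factor: 1.0648 × 1.076 × 1.0191 × 1.0225 × 1.044 × 1.039 × 1.024 ≈ 1.32610.
Nominal growth factor: 1.55600. Real growth factor = 1.55600 / 1.32610 ≈ 1.17337.
Annualized: 1.17337^(1/7) − 1 ≈ 0.02310.

2.31%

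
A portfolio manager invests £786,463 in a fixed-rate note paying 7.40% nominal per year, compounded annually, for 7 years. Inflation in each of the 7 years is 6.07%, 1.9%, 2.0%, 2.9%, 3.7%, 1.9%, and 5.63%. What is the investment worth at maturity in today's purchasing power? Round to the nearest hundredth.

£1,023,730.74

Nominal value at maturity: £786,463 × (1 + 7.40%)^7 ≈ £1,296,308.19.
Price-level factor over 7 years: 1.0607 × 1.019 × 1.020 × 1.029 × 1.037 × 1.019 × 1.0563 ≈ 1.2662589254.
The maturity value deflated by that factor is the answer in today's purchasing power.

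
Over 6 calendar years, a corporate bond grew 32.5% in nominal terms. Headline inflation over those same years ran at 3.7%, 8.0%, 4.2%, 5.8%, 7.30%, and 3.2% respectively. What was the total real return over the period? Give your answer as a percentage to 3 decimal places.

-3.087%

Cumulative inflation factor: 1.037 × 1.080 × 1.042 × 1.058 × 1.0730 × 1.032 ≈ 1.36721.
Nominal growth factor: 1.32500. Real growth factor = 1.32500 / 1.36721 ≈ 0.96913.
Total real return ≈ -3.0873%.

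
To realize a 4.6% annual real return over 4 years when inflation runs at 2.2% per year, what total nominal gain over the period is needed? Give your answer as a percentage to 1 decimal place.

Required annual nominal rate: (1+4.6%)(1+2.2%) − 1 = 6.9012%.
Cumulative over 4 years: (1 + 0.069012)^4 − 1 ≈ 0.30596.

30.6%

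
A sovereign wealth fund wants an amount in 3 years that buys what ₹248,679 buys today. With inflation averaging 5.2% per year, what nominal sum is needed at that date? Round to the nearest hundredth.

₹289,525.17

Cumulative price-level factor: (1+5.2%)^3 = 1.164252608.
The nominal amount required is ₹248,679 scaled up by that factor.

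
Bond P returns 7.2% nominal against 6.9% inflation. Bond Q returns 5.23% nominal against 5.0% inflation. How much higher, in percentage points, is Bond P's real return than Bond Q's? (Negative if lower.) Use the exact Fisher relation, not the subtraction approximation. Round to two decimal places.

Bond P real return: 1.072/1.069 − 1 = 0.281%.
Bond Q real return: 1.0523/1.050 − 1 = 0.219%.
Difference: 0.281 − 0.219 = 0.062 pp.

0.06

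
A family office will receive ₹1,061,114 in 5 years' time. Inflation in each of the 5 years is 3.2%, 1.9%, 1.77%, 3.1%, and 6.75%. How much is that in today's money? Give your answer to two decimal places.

₹900,869.41

Price-level factor over 5 years: 1.032 × 1.019 × 1.0177 × 1.031 × 1.0675 ≈ 1.1778777140.
Purchasing power today: ₹1,061,114 divided by that factor.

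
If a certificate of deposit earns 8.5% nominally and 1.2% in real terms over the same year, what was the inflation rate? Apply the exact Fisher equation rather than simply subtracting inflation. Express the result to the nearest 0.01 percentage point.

From (1+r_nom) = (1+r_real)(1+π), we get 1+π = (1 + 8.5%)/(1 + 1.2%) = 1.085/1.012 ≈ 1.07213.
So π ≈ 7.2134%.

7.21%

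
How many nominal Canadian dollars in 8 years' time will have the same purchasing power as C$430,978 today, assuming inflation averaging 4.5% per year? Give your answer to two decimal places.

Cumulative price-level factor: (1+4.5%)^8 ≈ 1.4221006128.
The nominal amount required is C$430,978 scaled up by that factor.

C$612,894.08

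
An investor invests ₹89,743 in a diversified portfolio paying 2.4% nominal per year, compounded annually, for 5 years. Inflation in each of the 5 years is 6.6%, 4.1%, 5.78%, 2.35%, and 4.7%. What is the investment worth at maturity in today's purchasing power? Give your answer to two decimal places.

₹80,325.67

Nominal value at maturity: ₹89,743 × (1 + 2.4%)^5 ≈ ₹101,041.64.
Price-level factor over 5 years: 1.066 × 1.041 × 1.0578 × 1.0235 × 1.047 ≈ 1.2578997348.
The maturity value deflated by that factor is the answer in today's purchasing power.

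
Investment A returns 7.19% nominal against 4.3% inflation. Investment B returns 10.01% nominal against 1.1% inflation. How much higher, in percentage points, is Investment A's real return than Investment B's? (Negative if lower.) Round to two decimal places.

Investment A real return: 1.0719/1.043 − 1 = 2.771%.
Investment B real return: 1.1001/1.011 − 1 = 8.813%.
Difference: 2.771 − 8.813 = -6.042 pp.

-6.04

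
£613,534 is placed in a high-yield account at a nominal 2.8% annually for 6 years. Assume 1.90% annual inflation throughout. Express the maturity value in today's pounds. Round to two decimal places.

£646,773.50

Nominal value at maturity: £613,534 × (1 + 2.8%)^6 ≈ £724,097.96.
Price-level factor over 6 years: (1 + 1.90%)^6 ≈ 1.1195541497.
Dividing the nominal maturity value by the price-level factor gives the value in today's money.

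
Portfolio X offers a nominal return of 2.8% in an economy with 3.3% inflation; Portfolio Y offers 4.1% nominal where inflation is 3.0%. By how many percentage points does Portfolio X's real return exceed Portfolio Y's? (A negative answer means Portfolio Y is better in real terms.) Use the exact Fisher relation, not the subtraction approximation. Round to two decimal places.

-1.55

Portfolio X real return: 1.028/1.033 − 1 = -0.484%.
Portfolio Y real return: 1.041/1.030 − 1 = 1.068%.
Difference: -0.484 − 1.068 = -1.552 pp.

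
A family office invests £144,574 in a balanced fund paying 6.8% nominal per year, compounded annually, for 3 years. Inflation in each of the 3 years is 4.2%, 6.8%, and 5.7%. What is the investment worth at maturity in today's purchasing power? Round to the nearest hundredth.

£149,723.51

Nominal value at maturity: £144,574 × (1 + 6.8%)^3 ≈ £176,118.09.
Price-level factor over 3 years: 1.042 × 1.068 × 1.057 = 1.176288792.
The maturity value deflated by that factor is the answer in today's purchasing power.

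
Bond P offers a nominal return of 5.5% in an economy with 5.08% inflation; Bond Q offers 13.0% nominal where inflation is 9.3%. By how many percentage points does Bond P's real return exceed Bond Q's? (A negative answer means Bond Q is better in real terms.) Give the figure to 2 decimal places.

Bond P real return: 1.055/1.0508 − 1 = 0.400%.
Bond Q real return: 1.130/1.093 − 1 = 3.385%.
Difference: 0.400 − 3.385 = -2.985 pp.

-2.99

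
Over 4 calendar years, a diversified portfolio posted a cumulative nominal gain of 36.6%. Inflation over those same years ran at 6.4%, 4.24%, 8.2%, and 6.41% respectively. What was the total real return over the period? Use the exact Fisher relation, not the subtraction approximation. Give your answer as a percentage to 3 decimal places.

Cumulative inflation factor: 1.064 × 1.0424 × 1.082 × 1.0641 ≈ 1.27698.
Nominal growth factor: 1.36600. Real growth factor = 1.36600 / 1.27698 ≈ 1.06971.
Total real return ≈ 6.9707%.

6.971%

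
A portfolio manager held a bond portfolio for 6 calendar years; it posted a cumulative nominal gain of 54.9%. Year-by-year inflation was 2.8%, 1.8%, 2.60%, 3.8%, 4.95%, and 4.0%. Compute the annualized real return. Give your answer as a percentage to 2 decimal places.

4.11%

Cumulative inflation factor: 1.028 × 1.018 × 1.0260 × 1.038 × 1.0495 × 1.040 ≈ 1.21647.
Nominal growth factor: 1.54900. Real growth factor = 1.54900 / 1.21647 ≈ 1.27336.
Annualized: 1.27336^(1/6) − 1 ≈ 0.04110.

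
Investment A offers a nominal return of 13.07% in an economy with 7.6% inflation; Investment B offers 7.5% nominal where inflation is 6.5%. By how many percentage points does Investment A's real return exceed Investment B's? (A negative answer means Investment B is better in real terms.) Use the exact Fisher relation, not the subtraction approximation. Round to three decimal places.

4.145

Investment A real return: 1.1307/1.076 − 1 = 5.0836%.
Investment B real return: 1.075/1.065 − 1 = 0.9390%.
Difference: 5.0836 − 0.9390 = 4.1446 pp.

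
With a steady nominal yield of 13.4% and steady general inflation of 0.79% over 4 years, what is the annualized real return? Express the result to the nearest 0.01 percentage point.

With constant rates the annual real return is the same each year: (1+13.4%)/(1+0.79%) − 1 = 0.12511.

12.51%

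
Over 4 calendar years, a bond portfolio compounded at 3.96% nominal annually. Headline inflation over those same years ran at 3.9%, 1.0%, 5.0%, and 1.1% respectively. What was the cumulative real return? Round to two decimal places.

Cumulative inflation factor: 1.039 × 1.010 × 1.050 × 1.011 ≈ 1.11398.
Nominal growth factor: 1.16806. Real growth factor = 1.16806 / 1.11398 ≈ 1.04855.
Total real return ≈ 4.8547%.

4.85%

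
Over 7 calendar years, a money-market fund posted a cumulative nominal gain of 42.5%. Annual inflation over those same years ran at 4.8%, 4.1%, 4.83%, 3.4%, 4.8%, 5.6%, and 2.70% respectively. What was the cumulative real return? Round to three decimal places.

6.023%

Cumulative inflation factor: 1.048 × 1.041 × 1.0483 × 1.034 × 1.048 × 1.056 × 1.0270 ≈ 1.34404.
Nominal growth factor: 1.42500. Real growth factor = 1.42500 / 1.34404 ≈ 1.06023.
Total real return ≈ 6.0232%.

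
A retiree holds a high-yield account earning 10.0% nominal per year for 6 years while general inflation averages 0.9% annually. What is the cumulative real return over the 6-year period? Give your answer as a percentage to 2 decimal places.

67.88%

The annual real rate is (1+10.0%)/(1+0.9%) − 1 = 9.0188%.
Compounded over 6 years: (1 + 0.090188)^6 − 1 ≈ 0.67884.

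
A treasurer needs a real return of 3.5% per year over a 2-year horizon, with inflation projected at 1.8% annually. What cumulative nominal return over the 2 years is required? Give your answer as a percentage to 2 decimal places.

11.01%

Required annual nominal rate: (1+3.5%)(1+1.8%) − 1 = 5.363%.
Cumulative over 2 years: (1 + 0.05363)^2 − 1 ≈ 0.11014.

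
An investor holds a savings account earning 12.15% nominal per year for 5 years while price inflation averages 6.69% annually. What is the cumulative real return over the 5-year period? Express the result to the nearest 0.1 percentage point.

The annual real rate is (1+12.15%)/(1+6.69%) − 1 = 5.1176%.
Compounded over 5 years: (1 + 0.051176)^5 − 1 ≈ 0.28345.

28.3%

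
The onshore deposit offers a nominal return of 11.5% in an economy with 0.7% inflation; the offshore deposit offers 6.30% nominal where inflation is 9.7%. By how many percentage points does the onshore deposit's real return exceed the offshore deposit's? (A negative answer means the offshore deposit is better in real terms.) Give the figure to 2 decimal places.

13.82

The onshore deposit real return: 1.115/1.007 − 1 = 10.725%.
The offshore deposit real return: 1.0630/1.097 − 1 = -3.099%.
Difference: 10.725 − (-3.099) = 13.824 pp.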